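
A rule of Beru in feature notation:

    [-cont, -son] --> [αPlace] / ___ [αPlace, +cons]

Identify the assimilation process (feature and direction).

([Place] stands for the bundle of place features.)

The rule copies the place features (abbreviated [Place]) from the environment onto the target, so the assimilating feature is place.
The conditioning segment sits to the right of the focus bar, meaning the trigger follows the segment that changes — regressive assimilation.

regressive place assimilation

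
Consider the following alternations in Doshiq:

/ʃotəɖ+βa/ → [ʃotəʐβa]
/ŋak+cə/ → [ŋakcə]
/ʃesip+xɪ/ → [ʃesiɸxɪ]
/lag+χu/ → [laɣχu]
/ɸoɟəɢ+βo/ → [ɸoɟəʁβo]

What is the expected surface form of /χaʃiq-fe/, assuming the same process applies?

The data show regressive manner assimilation: /ɖ/ → [ʐ] before /β/; /p/ → [ɸ] before /x/; /g/ → [ɣ] before /χ/; /ɢ/ → [ʁ] before /β/. In each pair only manner changes, matching the following consonant, while place and voice stay constant.
Nothing changes in [ŋakcə]: there the adjacent consonants already agree in manner (/k/ and /c/ are both stops), so this form is consistent with the same rule.
/q/ is a voiceless uvular stop. The following trigger /f/ is a fricative, so /q/ must become a fricative as well.
Changing only its manner to fricative gives [χ] — the voiceless uvular fricative.

[χaʃiχfe]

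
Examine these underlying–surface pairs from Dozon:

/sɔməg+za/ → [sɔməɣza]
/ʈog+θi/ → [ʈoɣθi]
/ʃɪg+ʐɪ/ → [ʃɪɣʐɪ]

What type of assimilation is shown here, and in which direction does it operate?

Underlying /g/ is realised as [ɣ] next to /z/; /z/ itself does not change.
/g/ is a stop while /z/ is a fricative; the output [ɣ] is a fricative, matching the trigger — so the feature that spreads is manner.
Place and voice are unchanged, so the assimilation is partial, not total.
The same holds elsewhere in the data: /g/ → [ɣ] before /θ/ (stop → fricative, matching a fricative); /g/ → [ɣ] before /ʐ/ (stop → fricative, matching a fricative) — only manner changes, and always toward the following segment.
Since the segment that changes precedes the conditioning segment, the assimilation is regressive.

regressive manner assimilation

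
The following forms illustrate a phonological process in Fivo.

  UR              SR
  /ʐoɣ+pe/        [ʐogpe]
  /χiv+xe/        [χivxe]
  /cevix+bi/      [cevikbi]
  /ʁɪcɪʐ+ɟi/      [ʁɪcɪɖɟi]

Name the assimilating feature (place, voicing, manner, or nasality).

manner

Comparing underlying and surface forms, /ɣ/ → [g] is the alternation; the neighbouring /p/ is constant.
/ɣ/ is a fricative while /p/ is a stop; the output [g] is a stop, matching the trigger — so the feature that spreads is manner.
The same holds elsewhere in the data: /x/ → [k] before /b/ (fricative → stop, matching a stop); /ʐ/ → [ɖ] before /ɟ/ (fricative → stop, matching a stop) — only manner changes, and always toward the following segment.
No alternation appears in [χivxe]: there the adjacent consonants already agree in manner (/v/ and /x/ are both fricatives), so this form is consistent with the same rule.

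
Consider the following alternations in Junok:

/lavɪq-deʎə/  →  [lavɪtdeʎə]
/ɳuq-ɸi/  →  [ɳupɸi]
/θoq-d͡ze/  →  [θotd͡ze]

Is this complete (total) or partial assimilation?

partial assimilation

The segment that alternates is /q/, which surfaces as [t] when adjacent to /d/.
The change uvular → alveolar matches the place of the following /d/, identifying this as place assimilation.
Manner and voice are unchanged, so the assimilation is partial, not total.
Checking the remaining alternations: /q/ → [p] before /ɸ/ (uvular → bilabial, matching bilabial); /q/ → [t] before /d͡z/ (uvular → alveolar, matching alveolar) — only place changes, and always toward the following segment.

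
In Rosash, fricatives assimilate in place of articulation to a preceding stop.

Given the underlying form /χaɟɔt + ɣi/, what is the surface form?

/ɣ/ is a voiced velar fricative. The preceding trigger /t/ is alveolar, so /ɣ/ must become alveolar as well.
A voiced alveolar fricative is [z], so the surface segment is [z].

[χaɟɔtzi]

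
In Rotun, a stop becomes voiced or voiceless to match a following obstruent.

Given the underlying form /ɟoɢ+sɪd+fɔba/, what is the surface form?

[ɟoqsɪtfɔba]

The rule targets /ɢ/ (voiced uvular stop), which sits before the trigger /s/ (voiceless).
Changing only its voicing to voiceless gives [q] — the voiceless uvular stop.
The same rule applies at the second boundary: /d/ → [t] next to /f/.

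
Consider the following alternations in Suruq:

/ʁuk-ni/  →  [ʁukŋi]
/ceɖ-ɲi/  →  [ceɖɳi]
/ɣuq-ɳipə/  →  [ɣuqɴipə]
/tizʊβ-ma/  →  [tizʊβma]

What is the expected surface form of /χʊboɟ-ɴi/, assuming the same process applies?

[χʊboɟɲi]

The data show progressive place assimilation: /n/ → [ŋ] after /k/; /ɲ/ → [ɳ] after /ɖ/; /ɳ/ → [ɴ] after /q/. In each pair only place changes, matching the preceding consonant, while manner and voice stay constant.
No alternation appears in [tizʊβma]: there the adjacent consonants already agree in place (/m/ and /β/ are both bilabial), so this form is consistent with the same rule.
The rule targets /ɴ/ (voiced uvular nasal), which sits after the trigger /ɟ/ (palatal).
The voiced palatal nasal is [ɲ], so /ɴ/ → [ɲ].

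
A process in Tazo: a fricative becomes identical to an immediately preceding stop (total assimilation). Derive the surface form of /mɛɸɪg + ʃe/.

/ʃ/ is the segment targeted by the rule; it sits immediately after /g/, so it assimilates completely and surfaces as [g].

[mɛɸɪgge]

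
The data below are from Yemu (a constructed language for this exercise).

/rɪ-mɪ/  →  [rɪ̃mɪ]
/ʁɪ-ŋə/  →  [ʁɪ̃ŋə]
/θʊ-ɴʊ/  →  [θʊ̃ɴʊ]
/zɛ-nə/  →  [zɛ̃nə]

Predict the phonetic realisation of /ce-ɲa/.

[cẽɲa]

The data show regressive nasality assimilation (vowel nasalisation): /ɪ/ → [ɪ̃] before /m/; /ɪ/ → [ɪ̃] before /ŋ/; /ʊ/ → [ʊ̃] before /ɴ/; /ɛ/ → [ɛ̃] before /n/ — a vowel is nasalised by an immediately following nasal consonant.
/e/ sits next to the nasal /ɲ/ and is therefore nasalised to [ẽ].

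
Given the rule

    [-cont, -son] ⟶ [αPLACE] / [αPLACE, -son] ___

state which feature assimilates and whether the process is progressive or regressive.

progressive place assimilation

The rule copies the place features (abbreviated [PLACE]) from the environment onto the target, so the assimilating feature is place.
Since the environment is written before the underscore, the trigger precedes the target; the direction is progressive.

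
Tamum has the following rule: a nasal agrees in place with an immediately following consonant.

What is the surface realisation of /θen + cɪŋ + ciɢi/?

/n/ is a voiced alveolar nasal. The following trigger /c/ is palatal, so /n/ must become palatal as well.
Changing only its place to palatal gives [ɲ] — the voiced palatal nasal.
The same rule applies at the second boundary: /ŋ/ → [ɲ] next to /c/.

[θeɲcɪɲciɢi]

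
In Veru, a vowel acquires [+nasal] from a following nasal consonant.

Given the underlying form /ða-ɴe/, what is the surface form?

/a/ sits next to the nasal /ɴ/ and is therefore nasalised to [ã].

[ðãɴe]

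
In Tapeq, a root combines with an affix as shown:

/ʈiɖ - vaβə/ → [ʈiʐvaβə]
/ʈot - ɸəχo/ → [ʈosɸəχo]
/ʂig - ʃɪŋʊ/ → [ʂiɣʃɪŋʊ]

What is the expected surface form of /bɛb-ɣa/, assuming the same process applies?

[bɛβɣa]

The data show regressive manner assimilation: /ɖ/ → [ʐ] before /v/; /t/ → [s] before /ɸ/; /g/ → [ɣ] before /ʃ/. In each pair only manner changes, matching the following consonant, while place and voice stay constant.
The rule targets /b/ (voiced bilabial stop), which sits before the trigger /ɣ/ (fricative).
Changing only its manner to fricative gives [β] — the voiced bilabial fricative.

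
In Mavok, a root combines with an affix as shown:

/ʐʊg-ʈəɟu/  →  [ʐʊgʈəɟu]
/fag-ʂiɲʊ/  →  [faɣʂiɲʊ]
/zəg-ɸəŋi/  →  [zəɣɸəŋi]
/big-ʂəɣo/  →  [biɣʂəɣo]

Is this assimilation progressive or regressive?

Comparing underlying and surface forms, /g/ → [ɣ] is the alternation; the neighbouring /ʂ/ is constant.
The change stop → fricative matches the manner of the following /ʂ/, identifying this as manner assimilation.
The same holds elsewhere in the data: /g/ → [ɣ] before /ɸ/ (stop → fricative, matching a fricative) — only manner changes, and always toward the following segment.
No alternation appears in [ʐʊgʈəɟu]: there the adjacent consonants already agree in manner (/g/ and /ʈ/ are both stops), so this form is consistent with the same rule.
The trigger is the following segment, so the direction is regressive (anticipatory).

regressive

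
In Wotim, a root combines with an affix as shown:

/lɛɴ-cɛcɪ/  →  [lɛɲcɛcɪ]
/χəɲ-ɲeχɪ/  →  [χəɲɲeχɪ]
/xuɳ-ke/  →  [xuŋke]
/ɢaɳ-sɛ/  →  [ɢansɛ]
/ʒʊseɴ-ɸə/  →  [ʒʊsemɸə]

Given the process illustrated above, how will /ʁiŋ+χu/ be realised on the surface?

[ʁiɴχu]

The data show regressive place assimilation: /ɴ/ → [ɲ] before /c/; /ɳ/ → [ŋ] before /k/; /ɳ/ → [n] before /s/; /ɴ/ → [m] before /ɸ/. In each pair only place changes, matching the following consonant, while manner and voice stay constant.
Nothing changes in [χəɲɲeχɪ]: there the adjacent consonants already agree in place (/ɲ/ and /ɲ/ are both palatal), so this form is consistent with the same rule.
/ŋ/ is a voiced velar nasal. The following trigger /χ/ is uvular, so /ŋ/ must become uvular as well.
A voiced uvular nasal is [ɴ], so the surface segment is [ɴ].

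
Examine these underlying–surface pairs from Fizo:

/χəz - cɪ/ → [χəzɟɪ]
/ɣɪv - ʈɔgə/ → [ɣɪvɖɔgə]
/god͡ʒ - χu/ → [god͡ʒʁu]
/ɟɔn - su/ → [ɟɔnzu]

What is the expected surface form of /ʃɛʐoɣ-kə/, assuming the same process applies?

[ʃɛʐoɣgə]

The data show progressive voicing assimilation: /c/ → [ɟ] after /z/; /ʈ/ → [ɖ] after /v/; /χ/ → [ʁ] after /d͡ʒ/; /s/ → [z] after /n/. In each pair only voicing changes, matching the preceding consonant, while place and manner stay constant.
The rule targets /k/ (voiceless velar stop), which sits after the trigger /ɣ/ (voiced).
Changing only its voicing to voiced gives [g] — the voiced velar stop.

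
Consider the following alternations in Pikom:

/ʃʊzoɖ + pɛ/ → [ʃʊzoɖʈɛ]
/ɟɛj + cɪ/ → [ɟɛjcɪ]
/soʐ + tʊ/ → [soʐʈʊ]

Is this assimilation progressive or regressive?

progressive

The segment that alternates is /p/, which surfaces as [ʈ] when adjacent to /ɖ/.
The change bilabial → retroflex matches the place of the preceding /ɖ/, identifying this as place assimilation.
The other alternating form patterns the same way: /t/ → [ʈ] after /ʐ/ (alveolar → retroflex, matching retroflex) — only place changes, and always toward the preceding segment.
No alternation appears in [ɟɛjcɪ]: there the adjacent consonants already agree in place (/c/ and /j/ are both palatal), so this form is consistent with the same rule.
The trigger is the preceding segment, so the direction is progressive (perseverative).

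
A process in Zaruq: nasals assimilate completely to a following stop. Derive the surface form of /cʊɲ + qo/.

[cʊqqo]

/ɲ/ is the segment targeted by the rule; it sits immediately before /q/, so it assimilates completely and surfaces as [q].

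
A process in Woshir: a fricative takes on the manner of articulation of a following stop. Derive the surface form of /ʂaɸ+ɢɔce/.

The rule targets /ɸ/ (voiceless bilabial fricative), which sits before the trigger /ɢ/ (stop).
The voiceless bilabial stop is [p], so /ɸ/ → [p].

[ʂapɢɔce]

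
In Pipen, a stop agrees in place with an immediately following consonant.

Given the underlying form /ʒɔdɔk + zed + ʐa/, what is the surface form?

[ʒɔdɔtzeɖʐa]

/k/ is a voiceless velar stop. The following trigger /z/ is alveolar, so /k/ must become alveolar as well.
Changing only its place to alveolar gives [t] — the voiceless alveolar stop.
At the second juncture, /d/ likewise becomes [ɖ] adjacent to /ʐ/.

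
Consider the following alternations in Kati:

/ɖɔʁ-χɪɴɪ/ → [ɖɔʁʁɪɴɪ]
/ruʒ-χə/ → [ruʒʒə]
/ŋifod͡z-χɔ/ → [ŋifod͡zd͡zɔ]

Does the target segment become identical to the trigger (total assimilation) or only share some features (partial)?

total assimilation

Underlying /χ/ is realised as [ʒ] next to /ʒ/; /ʒ/ itself does not change.
The output [ʒ] is identical to the trigger /ʒ/ — every feature (place, manner, voicing) has been copied — so this is total assimilation.
The remaining alternations confirm this: /χ/ → [ʁ] after /ʁ/; /χ/ → [d͡z] after /d͡z/ — in each case the output is a copy of the preceding consonant.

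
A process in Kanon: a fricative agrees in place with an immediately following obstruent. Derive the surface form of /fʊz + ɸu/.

/z/ is a voiced alveolar fricative. The following trigger /ɸ/ is bilabial, so /z/ must become bilabial as well.
Changing only its place to bilabial gives [β] — the voiced bilabial fricative.

[fʊβɸu]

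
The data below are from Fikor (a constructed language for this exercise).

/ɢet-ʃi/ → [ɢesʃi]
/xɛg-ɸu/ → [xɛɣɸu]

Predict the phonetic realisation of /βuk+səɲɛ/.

[βuxsəɲɛ]

The data show regressive manner assimilation: /t/ → [s] before /ʃ/; /g/ → [ɣ] before /ɸ/. In each pair only manner changes, matching the following consonant, while place and voice stay constant.
The rule targets /k/ (voiceless velar stop), which sits before the trigger /s/ (fricative).
The voiceless velar fricative is [x], so /k/ → [x].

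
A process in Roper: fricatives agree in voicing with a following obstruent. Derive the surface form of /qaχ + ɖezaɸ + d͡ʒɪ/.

[qaʁɖezaβd͡ʒɪ]

/χ/ is a voiceless uvular fricative. The following trigger /ɖ/ is voiced, so /χ/ must become voiced as well.
The voiced uvular fricative is [ʁ], so /χ/ → [ʁ].
The same rule applies at the second boundary: /ɸ/ → [β] next to /d͡ʒ/.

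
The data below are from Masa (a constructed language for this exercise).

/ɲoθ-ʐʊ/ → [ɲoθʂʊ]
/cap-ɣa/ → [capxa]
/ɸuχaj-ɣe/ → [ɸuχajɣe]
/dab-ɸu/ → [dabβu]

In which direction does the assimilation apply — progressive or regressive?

Underlying /ʐ/ is realised as [ʂ] next to /θ/; /θ/ itself does not change.
The change voiced → voiceless matches the voicing of the preceding /θ/, identifying this as voicing assimilation.
The same holds elsewhere in the data: /ɣ/ → [x] after /p/ (voiced → voiceless, matching voiceless); /ɸ/ → [β] after /b/ (voiceless → voiced, matching voiced) — only voicing changes, and always toward the preceding segment.
No alternation appears in [ɸuχajɣe]: there the adjacent consonants already agree in voicing (/ɣ/ and /j/ are both voiced), so this form is consistent with the same rule.
Since the segment that changes follows the conditioning segment, the assimilation is progressive.

progressive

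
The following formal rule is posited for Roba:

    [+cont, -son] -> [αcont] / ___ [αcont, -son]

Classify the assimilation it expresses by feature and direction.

regressive manner assimilation

The shared variable α links the value of [cont] on the target to that of the neighbouring obstruent. [cont] distinguishes stops from fricatives — a manner-of-articulation feature — so this is manner assimilation.
Since the environment is written after the underscore, the trigger follows the target; the direction is regressive.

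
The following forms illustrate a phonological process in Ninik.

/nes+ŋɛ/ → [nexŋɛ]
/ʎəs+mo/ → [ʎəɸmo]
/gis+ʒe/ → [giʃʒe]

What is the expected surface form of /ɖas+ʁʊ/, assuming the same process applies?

[ɖaχʁʊ]

The data show regressive place assimilation: /s/ → [x] before /ŋ/; /s/ → [ɸ] before /m/; /s/ → [ʃ] before /ʒ/. In each pair only place changes, matching the following consonant, while manner and voice stay constant.
/s/ is a voiceless alveolar fricative. The following trigger /ʁ/ is uvular, so /s/ must become uvular as well.
Changing only its place to uvular gives [χ] — the voiceless uvular fricative.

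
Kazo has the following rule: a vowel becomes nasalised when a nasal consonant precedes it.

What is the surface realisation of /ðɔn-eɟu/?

/e/ sits next to the nasal /n/ and is therefore nasalised to [ẽ].

[ðɔnẽɟu]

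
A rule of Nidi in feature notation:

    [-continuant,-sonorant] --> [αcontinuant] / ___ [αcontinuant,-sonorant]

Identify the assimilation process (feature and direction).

regressive manner assimilation

The shared variable α links the value of [continuant] on the target to that of the neighbouring obstruent. [continuant] distinguishes stops from fricatives — a manner-of-articulation feature — so this is manner assimilation.
Since the environment is written after the underscore, the trigger follows the target; the direction is regressive.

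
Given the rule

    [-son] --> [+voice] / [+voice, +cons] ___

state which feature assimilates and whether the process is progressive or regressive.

The target ([-son], obstruents) acquires [+voice] next to a voiced consonant ([+voice, +cons]) — it takes on the voicing of its neighbour, so the feature that spreads is voicing.
Since the environment is written before the underscore, the trigger precedes the target; the direction is progressive.

progressive voicing assimilation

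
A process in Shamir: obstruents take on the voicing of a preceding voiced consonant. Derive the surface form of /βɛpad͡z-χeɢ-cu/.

The rule targets /χ/ (voiceless uvular fricative), which sits after the trigger /d͡z/ (voiced).
Changing only its voicing to voiced gives [ʁ] — the voiced uvular fricative.
At the second juncture, /c/ likewise becomes [ɟ] adjacent to /ɢ/.

[βɛpad͡zʁeɢɟu]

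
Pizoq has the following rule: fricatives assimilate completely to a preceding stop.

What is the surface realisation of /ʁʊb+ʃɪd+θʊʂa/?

/ʃ/ is the segment targeted by the rule; it sits immediately after /b/, so it assimilates completely and surfaces as [b].
At the second juncture, /θ/ likewise becomes [d] adjacent to /d/.

[ʁʊbbɪddʊʂa]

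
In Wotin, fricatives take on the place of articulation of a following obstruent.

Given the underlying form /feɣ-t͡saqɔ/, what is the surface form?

[fezt͡saqɔ]

The rule targets /ɣ/ (voiced velar fricative), which sits before the trigger /t͡s/ (alveolar).
A voiced alveolar fricative is [z], so the surface segment is [z].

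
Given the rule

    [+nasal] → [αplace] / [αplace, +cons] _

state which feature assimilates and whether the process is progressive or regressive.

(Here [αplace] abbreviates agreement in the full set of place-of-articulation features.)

progressive place assimilation

The rule copies the place features (abbreviated [place]) from the environment onto the target, so the assimilating feature is place.
The conditioning segment sits to the left of the focus bar, meaning the trigger precedes the segment that changes — progressive assimilation.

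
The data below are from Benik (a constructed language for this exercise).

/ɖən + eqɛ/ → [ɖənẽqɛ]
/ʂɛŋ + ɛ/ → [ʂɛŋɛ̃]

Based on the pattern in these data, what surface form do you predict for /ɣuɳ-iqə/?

[ɣuɳĩqə]

The data show progressive nasality assimilation (vowel nasalisation): /e/ → [ẽ] after /n/; /ɛ/ → [ɛ̃] after /ŋ/ — a vowel is nasalised by an immediately preceding nasal consonant.
/i/ sits next to the nasal /ɳ/ and is therefore nasalised to [ĩ].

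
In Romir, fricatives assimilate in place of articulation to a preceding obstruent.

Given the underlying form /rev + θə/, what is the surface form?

[revfə]

The rule targets /θ/ (voiceless dental fricative), which sits after the trigger /v/ (labiodental).
Changing only its place to labiodental gives [f] — the voiceless labiodental fricative.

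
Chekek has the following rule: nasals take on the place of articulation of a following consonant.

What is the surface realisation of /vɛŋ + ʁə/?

[vɛɴʁə]

/ŋ/ is a voiced velar nasal. The following trigger /ʁ/ is uvular, so /ŋ/ must become uvular as well.
The voiced uvular nasal is [ɴ], so /ŋ/ → [ɴ].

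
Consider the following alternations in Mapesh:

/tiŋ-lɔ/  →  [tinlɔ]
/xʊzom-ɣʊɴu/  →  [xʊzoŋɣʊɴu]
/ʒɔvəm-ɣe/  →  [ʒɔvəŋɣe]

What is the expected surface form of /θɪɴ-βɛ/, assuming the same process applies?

[θɪmβɛ]

The data show regressive place assimilation: /ŋ/ → [n] before /l/; /m/ → [ŋ] before /ɣ/. In each pair only place changes, matching the following consonant, while manner and voice stay constant.
The rule targets /ɴ/ (voiced uvular nasal), which sits before the trigger /β/ (bilabial).
The voiced bilabial nasal is [m], so /ɴ/ → [m].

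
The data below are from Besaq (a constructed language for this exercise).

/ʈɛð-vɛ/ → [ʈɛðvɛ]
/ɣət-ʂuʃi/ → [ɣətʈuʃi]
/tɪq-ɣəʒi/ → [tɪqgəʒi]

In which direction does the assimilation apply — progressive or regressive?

Underlying /ʂ/ is realised as [ʈ] next to /t/; /t/ itself does not change.
The change fricative → stop matches the manner of the preceding /t/, identifying this as manner assimilation.
The same holds elsewhere in the data: /ɣ/ → [g] after /q/ (fricative → stop, matching a stop) — only manner changes, and always toward the preceding segment.
No alternation appears in [ʈɛðvɛ]: there the adjacent consonants already agree in manner (/v/ and /ð/ are both fricatives), so this form is consistent with the same rule.
Since the segment that changes follows the conditioning segment, the assimilation is progressive.

progressive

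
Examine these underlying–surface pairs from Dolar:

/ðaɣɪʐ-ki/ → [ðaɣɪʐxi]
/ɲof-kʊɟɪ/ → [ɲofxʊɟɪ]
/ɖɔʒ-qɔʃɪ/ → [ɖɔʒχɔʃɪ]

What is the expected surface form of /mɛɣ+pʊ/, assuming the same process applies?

[mɛɣɸʊ]

The data show progressive manner assimilation: /k/ → [x] after /ʐ/; /k/ → [x] after /f/; /q/ → [χ] after /ʒ/. In each pair only manner changes, matching the preceding consonant, while place and voice stay constant.
The rule targets /p/ (voiceless bilabial stop), which sits after the trigger /ɣ/ (fricative).
A voiceless bilabial fricative is [ɸ], so the surface segment is [ɸ].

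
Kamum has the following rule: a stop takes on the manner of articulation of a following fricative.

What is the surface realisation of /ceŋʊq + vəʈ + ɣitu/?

[ceŋʊχvəʂɣitu]

/q/ is a voiceless uvular stop. The following trigger /v/ is a fricative, so /q/ must become a fricative as well.
The voiceless uvular fricative is [χ], so /q/ → [χ].
At the second juncture, /ʈ/ likewise becomes [ʂ] adjacent to /ɣ/.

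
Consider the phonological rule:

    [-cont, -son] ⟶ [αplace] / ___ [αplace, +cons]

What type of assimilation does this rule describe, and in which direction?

The shared variable α links the value of the place features (abbreviated [place]) on the target to the same value on the neighbouring segment, so place is the feature that assimilates.
Since the environment is written after the underscore, the trigger follows the target; the direction is regressive.

regressive place assimilation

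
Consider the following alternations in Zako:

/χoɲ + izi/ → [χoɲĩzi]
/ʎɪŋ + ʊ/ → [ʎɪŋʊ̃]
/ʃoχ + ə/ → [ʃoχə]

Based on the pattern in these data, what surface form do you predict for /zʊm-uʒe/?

The data show progressive nasality assimilation (vowel nasalisation): /i/ → [ĩ] after /ɲ/; /ʊ/ → [ʊ̃] after /ŋ/ — a vowel is nasalised by an immediately preceding nasal consonant.
No change occurs in [ʃoχə] because the vowel at the boundary is adjacent to an oral consonant, not a nasal (/ə/ next to /χ/).
/u/ sits next to the nasal /m/ and is therefore nasalised to [ũ].

[zʊmũʒe]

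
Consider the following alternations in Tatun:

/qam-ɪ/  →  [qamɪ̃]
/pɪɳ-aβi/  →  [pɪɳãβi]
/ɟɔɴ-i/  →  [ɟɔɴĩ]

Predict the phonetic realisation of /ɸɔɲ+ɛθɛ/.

[ɸɔɲɛ̃θɛ]

The data show progressive nasality assimilation (vowel nasalisation): /ɪ/ → [ɪ̃] after /m/; /a/ → [ã] after /ɳ/; /i/ → [ĩ] after /ɴ/ — a vowel is nasalised by an immediately preceding nasal consonant.
/ɛ/ sits next to the nasal /ɲ/ and is therefore nasalised to [ɛ̃].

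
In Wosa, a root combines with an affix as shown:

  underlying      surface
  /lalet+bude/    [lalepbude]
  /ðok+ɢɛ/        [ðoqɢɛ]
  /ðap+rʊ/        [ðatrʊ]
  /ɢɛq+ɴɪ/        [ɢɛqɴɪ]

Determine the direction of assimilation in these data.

Comparing underlying and surface forms, /t/ → [p] is the alternation; the neighbouring /b/ is constant.
/t/ is alveolar while /b/ is bilabial; the output [p] is bilabial, matching the trigger — so the feature that spreads is place.
Checking the remaining alternations: /k/ → [q] before /ɢ/ (velar → uvular, matching uvular); /p/ → [t] before /r/ (bilabial → alveolar, matching alveolar) — only place changes, and always toward the following segment.
Nothing changes in [ɢɛqɴɪ]: there the adjacent consonants already agree in place (/q/ and /ɴ/ are both uvular), so this form is consistent with the same rule.
The trigger is the following segment, so the direction is regressive (anticipatory).

regressive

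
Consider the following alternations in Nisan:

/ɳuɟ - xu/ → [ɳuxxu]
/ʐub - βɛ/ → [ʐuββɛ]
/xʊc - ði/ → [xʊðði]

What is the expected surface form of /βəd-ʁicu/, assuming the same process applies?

[βəʁʁicu]

The data show regressive total assimilation (/ɟ/ → [x] before /x/; /b/ → [β] before /β/; /c/ → [ð] before /ð/): in every case the target segment becomes identical to its following neighbour, copying more than a single feature.
/d/ is the segment targeted by the rule; it sits immediately before /ʁ/, so it assimilates completely and surfaces as [ʁ].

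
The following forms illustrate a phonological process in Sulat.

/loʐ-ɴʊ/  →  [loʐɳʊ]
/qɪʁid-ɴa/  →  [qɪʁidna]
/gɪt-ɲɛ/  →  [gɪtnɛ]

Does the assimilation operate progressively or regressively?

Underlying /ɴ/ is realised as [ɳ] next to /ʐ/; /ʐ/ itself does not change.
The change uvular → retroflex matches the place of the preceding /ʐ/, identifying this as place assimilation.
The same holds elsewhere in the data: /ɴ/ → [n] after /d/ (uvular → alveolar, matching alveolar); /ɲ/ → [n] after /t/ (palatal → alveolar, matching alveolar) — only place changes, and always toward the preceding segment.
The trigger is the preceding segment, so the direction is progressive (perseverative).

progressive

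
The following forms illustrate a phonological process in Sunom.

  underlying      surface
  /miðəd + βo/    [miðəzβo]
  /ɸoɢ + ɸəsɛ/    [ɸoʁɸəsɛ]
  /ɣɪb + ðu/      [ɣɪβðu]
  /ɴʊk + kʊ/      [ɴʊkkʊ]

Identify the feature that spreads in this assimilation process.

Comparing underlying and surface forms, /d/ → [z] is the alternation; the neighbouring /β/ is constant.
/d/ is a stop while /β/ is a fricative; the output [z] is a fricative, matching the trigger — so the feature that spreads is manner.
The same holds elsewhere in the data: /ɢ/ → [ʁ] before /ɸ/ (stop → fricative, matching a fricative); /b/ → [β] before /ð/ (stop → fricative, matching a fricative) — only manner changes, and always toward the following segment.
No alternation appears in [ɴʊkkʊ]: there the adjacent consonants already agree in manner (/k/ and /k/ are both stops), so this form is consistent with the same rule.

manner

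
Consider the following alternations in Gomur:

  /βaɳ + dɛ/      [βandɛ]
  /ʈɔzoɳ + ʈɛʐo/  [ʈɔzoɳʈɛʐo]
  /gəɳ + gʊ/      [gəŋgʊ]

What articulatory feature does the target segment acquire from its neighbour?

Comparing underlying and surface forms, /ɳ/ → [n] is the alternation; the neighbouring /d/ is constant.
/ɳ/ is retroflex while /d/ is alveolar; the output [n] is alveolar, matching the trigger — so the feature that spreads is place.
The same holds elsewhere in the data: /ɳ/ → [ŋ] before /g/ (retroflex → velar, matching velar) — only place changes, and always toward the following segment.
Nothing changes in [ʈɔzoɳʈɛʐo]: there the adjacent consonants already agree in place (/ɳ/ and /ʈ/ are both retroflex), so this form is consistent with the same rule.

place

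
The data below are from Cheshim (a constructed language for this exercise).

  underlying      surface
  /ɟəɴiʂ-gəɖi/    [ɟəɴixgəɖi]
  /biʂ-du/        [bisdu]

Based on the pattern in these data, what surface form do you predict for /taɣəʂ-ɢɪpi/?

[taɣəχɢɪpi]

The data show regressive place assimilation: /ʂ/ → [x] before /g/; /ʂ/ → [s] before /d/. In each pair only place changes, matching the following consonant, while manner and voice stay constant.
The rule targets /ʂ/ (voiceless retroflex fricative), which sits before the trigger /ɢ/ (uvular).
A voiceless uvular fricative is [χ], so the surface segment is [χ].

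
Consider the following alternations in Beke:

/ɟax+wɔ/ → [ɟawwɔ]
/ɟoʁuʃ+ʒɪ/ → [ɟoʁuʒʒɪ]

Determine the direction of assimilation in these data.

Underlying /x/ is realised as [w] next to /w/; /w/ itself does not change.
The output [w] is identical to the trigger /w/ — every feature (place, manner, voicing) has been copied — so this is total assimilation.
The other form behaves the same way: /ʃ/ → [ʒ] before /ʒ/ — in each case the output is a copy of the following consonant.
Since the segment that changes precedes the conditioning segment, the assimilation is regressive.

regressive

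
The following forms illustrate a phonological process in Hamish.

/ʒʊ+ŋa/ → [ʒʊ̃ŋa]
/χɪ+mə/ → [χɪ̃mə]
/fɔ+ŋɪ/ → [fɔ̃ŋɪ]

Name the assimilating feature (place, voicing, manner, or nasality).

The vowel /ʊ/ surfaces as nasalised [ʊ̃] next to the following nasal /ŋ/ — it has acquired the [+nasal] feature of its neighbour.
The other forms show the same pattern: /ɪ/ → [ɪ̃] before /m/; /ɔ/ → [ɔ̃] before /ŋ/ — each time a vowel is nasalised next to a following nasal.

nasality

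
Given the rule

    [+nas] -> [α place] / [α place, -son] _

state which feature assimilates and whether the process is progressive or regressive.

progressive place assimilation

The shared variable α links the value of the place features (abbreviated [place]) on the target to the same value on the neighbouring segment, so place is the feature that assimilates.
The conditioning segment sits to the left of the focus bar, meaning the trigger precedes the segment that changes — progressive assimilation.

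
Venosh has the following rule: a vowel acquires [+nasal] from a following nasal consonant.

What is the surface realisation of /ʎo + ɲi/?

[ʎõɲi]

The vowel /o/ is adjacent to the following nasal /ɲ/, so it acquires [+nasal] and surfaces as [õ].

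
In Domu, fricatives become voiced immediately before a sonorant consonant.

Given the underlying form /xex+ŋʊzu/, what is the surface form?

[xeɣŋʊzu]

/x/ is a voiceless velar fricative. The following trigger /ŋ/ is voiced, so /x/ must become voiced as well.
A voiced velar fricative is [ɣ], so the surface segment is [ɣ].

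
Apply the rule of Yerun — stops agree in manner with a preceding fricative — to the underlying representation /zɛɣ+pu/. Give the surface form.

The rule targets /p/ (voiceless bilabial stop), which sits after the trigger /ɣ/ (fricative).
The voiceless bilabial fricative is [ɸ], so /p/ → [ɸ].

[zɛɣɸu]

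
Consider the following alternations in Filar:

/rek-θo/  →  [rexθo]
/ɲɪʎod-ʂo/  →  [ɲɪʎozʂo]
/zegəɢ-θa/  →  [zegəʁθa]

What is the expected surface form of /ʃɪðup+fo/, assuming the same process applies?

The data show regressive manner assimilation: /k/ → [x] before /θ/; /d/ → [z] before /ʂ/; /ɢ/ → [ʁ] before /θ/. In each pair only manner changes, matching the following consonant, while place and voice stay constant.
/p/ is a voiceless bilabial stop. The following trigger /f/ is a fricative, so /p/ must become a fricative as well.
A voiceless bilabial fricative is [ɸ], so the surface segment is [ɸ].

[ʃɪðuɸfo]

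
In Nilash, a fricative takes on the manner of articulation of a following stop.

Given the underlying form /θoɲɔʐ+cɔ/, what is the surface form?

[θoɲɔɖcɔ]

The rule targets /ʐ/ (voiced retroflex fricative), which sits before the trigger /c/ (stop).
The voiced retroflex stop is [ɖ], so /ʐ/ → [ɖ].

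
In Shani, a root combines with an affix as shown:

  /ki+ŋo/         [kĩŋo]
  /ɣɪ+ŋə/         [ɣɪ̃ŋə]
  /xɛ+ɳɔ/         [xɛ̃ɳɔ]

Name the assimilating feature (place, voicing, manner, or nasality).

nasality

The vowel /i/ surfaces as nasalised [ĩ] next to the following nasal /ŋ/ — it has acquired the [+nasal] feature of its neighbour.
Likewise in the remaining data: /ɪ/ → [ɪ̃] before /ŋ/; /ɛ/ → [ɛ̃] before /ɳ/ — each time a vowel is nasalised next to a following nasal.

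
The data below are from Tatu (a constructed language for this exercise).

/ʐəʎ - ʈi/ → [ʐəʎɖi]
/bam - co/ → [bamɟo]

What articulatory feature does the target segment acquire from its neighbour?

The segment that alternates is /ʈ/, which surfaces as [ɖ] when adjacent to /ʎ/.
/ʈ/ is voiceless while /ʎ/ is voiced; the output [ɖ] is voiced, matching the trigger — so the feature that spreads is voicing.
Checking the remaining alternation: /c/ → [ɟ] after /m/ (voiceless → voiced, matching voiced) — only voicing changes, and always toward the preceding segment.

voicing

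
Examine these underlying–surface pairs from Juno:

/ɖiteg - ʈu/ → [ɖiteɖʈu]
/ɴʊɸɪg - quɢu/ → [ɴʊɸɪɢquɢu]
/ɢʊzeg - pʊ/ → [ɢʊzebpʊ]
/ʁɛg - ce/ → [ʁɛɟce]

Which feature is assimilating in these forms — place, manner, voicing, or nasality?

Comparing underlying and surface forms, /g/ → [ɖ] is the alternation; the neighbouring /ʈ/ is constant.
/g/ is velar while /ʈ/ is retroflex; the output [ɖ] is retroflex, matching the trigger — so the feature that spreads is place.
The same holds elsewhere in the data: /g/ → [ɢ] before /q/ (velar → uvular, matching uvular); /g/ → [b] before /p/ (velar → bilabial, matching bilabial); /g/ → [ɟ] before /c/ (velar → palatal, matching palatal) — only place changes, and always toward the following segment.

place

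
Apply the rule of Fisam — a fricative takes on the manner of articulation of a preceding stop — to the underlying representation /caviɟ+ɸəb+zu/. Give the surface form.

The rule targets /ɸ/ (voiceless bilabial fricative), which sits after the trigger /ɟ/ (stop).
Changing only its manner to stop gives [p] — the voiceless bilabial stop.
At the second juncture, /z/ likewise becomes [d] adjacent to /b/.

[caviɟpəbdu]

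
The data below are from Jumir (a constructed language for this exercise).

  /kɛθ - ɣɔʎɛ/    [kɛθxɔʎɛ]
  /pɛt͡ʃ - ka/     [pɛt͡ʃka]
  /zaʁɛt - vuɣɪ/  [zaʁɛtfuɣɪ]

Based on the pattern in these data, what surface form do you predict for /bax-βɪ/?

The data show progressive voicing assimilation: /ɣ/ → [x] after /θ/; /v/ → [f] after /t/. In each pair only voicing changes, matching the preceding consonant, while place and manner stay constant.
No alternation appears in [pɛt͡ʃka]: there the adjacent consonants already agree in voicing (/k/ and /t͡ʃ/ are both voiceless), so this form is consistent with the same rule.
The rule targets /β/ (voiced bilabial fricative), which sits after the trigger /x/ (voiceless).
A voiceless bilabial fricative is [ɸ], so the surface segment is [ɸ].

[baxɸɪ]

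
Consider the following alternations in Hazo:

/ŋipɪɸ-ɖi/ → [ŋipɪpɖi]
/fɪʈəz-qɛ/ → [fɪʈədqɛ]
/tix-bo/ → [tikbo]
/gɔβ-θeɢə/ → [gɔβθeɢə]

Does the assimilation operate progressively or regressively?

regressive

Comparing underlying and surface forms, /ɸ/ → [p] is the alternation; the neighbouring /ɖ/ is constant.
/ɸ/ is a fricative while /ɖ/ is a stop; the output [p] is a stop, matching the trigger — so the feature that spreads is manner.
Checking the remaining alternations: /z/ → [d] before /q/ (fricative → stop, matching a stop); /x/ → [k] before /b/ (fricative → stop, matching a stop) — only manner changes, and always toward the following segment.
Nothing changes in [gɔβθeɢə]: there the adjacent consonants already agree in manner (/β/ and /θ/ are both fricatives), so this form is consistent with the same rule.
The trigger is the following segment, so the direction is regressive (anticipatory).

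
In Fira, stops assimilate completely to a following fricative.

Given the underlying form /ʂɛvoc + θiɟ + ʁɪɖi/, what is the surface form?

[ʂɛvoθθiʁʁɪɖi]

/c/ is the segment targeted by the rule; it sits immediately before /θ/, so it assimilates completely and surfaces as [θ].
At the second juncture, /ɟ/ likewise becomes [ʁ] adjacent to /ʁ/.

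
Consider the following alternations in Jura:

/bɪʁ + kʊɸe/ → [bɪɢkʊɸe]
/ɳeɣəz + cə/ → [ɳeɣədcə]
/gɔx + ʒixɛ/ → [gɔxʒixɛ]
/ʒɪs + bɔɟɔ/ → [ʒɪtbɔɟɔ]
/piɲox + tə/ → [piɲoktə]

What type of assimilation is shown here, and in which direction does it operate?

The segment that alternates is /ʁ/, which surfaces as [ɢ] when adjacent to /k/.
/ʁ/ is a fricative while /k/ is a stop; the output [ɢ] is a stop, matching the trigger — so the feature that spreads is manner.
Place and voice are unchanged, so the assimilation is partial, not total.
The same holds elsewhere in the data: /z/ → [d] before /c/ (fricative → stop, matching a stop); /s/ → [t] before /b/ (fricative → stop, matching a stop); /x/ → [k] before /t/ (fricative → stop, matching a stop) — only manner changes, and always toward the following segment.
No alternation appears in [gɔxʒixɛ]: there the adjacent consonants already agree in manner (/x/ and /ʒ/ are both fricatives), so this form is consistent with the same rule.
Since the segment that changes precedes the conditioning segment, the assimilation is regressive.

regressive manner assimilation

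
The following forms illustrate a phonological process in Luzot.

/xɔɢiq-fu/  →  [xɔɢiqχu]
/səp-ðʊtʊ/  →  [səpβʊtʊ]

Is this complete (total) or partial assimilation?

partial assimilation

The segment that alternates is /f/, which surfaces as [χ] when adjacent to /q/.
/f/ is labiodental while /q/ is uvular; the output [χ] is uvular, matching the trigger — so the feature that spreads is place.
Manner and voice are unchanged, so the assimilation is partial, not total.
The same holds elsewhere in the data: /ð/ → [β] after /p/ (dental → bilabial, matching bilabial) — only place changes, and always toward the preceding segment.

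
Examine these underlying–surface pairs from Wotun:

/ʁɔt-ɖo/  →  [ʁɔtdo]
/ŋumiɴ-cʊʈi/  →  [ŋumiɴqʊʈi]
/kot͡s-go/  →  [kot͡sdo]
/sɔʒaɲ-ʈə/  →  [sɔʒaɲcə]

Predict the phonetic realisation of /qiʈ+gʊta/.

The data show progressive place assimilation: /ɖ/ → [d] after /t/; /c/ → [q] after /ɴ/; /g/ → [d] after /t͡s/; /ʈ/ → [c] after /ɲ/. In each pair only place changes, matching the preceding consonant, while manner and voice stay constant.
The rule targets /g/ (voiced velar stop), which sits after the trigger /ʈ/ (retroflex).
Changing only its place to retroflex gives [ɖ] — the voiced retroflex stop.

[qiʈɖʊta]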